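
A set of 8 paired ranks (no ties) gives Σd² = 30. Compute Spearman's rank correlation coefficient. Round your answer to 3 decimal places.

ρ = 1 − 6Σd² / [n(n²−1)] = 1 − 6×30 / (8×63)
  = 1 − 180/504 = 1 − 0.3571 ≈ 0.643

0.643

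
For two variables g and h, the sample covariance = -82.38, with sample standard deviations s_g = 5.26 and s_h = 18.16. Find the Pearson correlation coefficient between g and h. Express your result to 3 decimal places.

r = Cov(g,h) / (s_g · s_h) = -82.38 / (5.26 × 18.16)
  = -82.38 / 95.5216 ≈ -0.862

-0.862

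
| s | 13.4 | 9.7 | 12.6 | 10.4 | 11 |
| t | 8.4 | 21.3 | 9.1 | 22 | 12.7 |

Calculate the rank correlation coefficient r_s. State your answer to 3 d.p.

Rank s: 5, 1, 4, 2, 3
Rank t: 1, 4, 2, 5, 3
d = rank(s) − rank(t): 4, -3, 2, -3, 0; Σd² = 38
ρ = 1 − 6Σd² / [n(n²−1)] = 1 − 6×38 / (5×24) = 1 − 228/120 ≈ -0.900

-0.900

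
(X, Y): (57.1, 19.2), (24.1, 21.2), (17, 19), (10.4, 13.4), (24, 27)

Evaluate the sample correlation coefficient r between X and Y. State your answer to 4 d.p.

n = 5, ΣX = 132.6, ΣY = 99.8, ΣX² = 4814.38, ΣY² = 2087.64, ΣXY = 2717.6
nΣXY − ΣXΣY = 13588 − 13233.48 = 354.52
nΣX² − (ΣX)² = 24071.9 − 17582.76 = 6489.14; nΣY² − (ΣY)² = 10438.2 − 9960.04 = 478.16
r = 354.52 / √(6489.14 × 478.16) = 354.52 / 1761.4900 ≈ 0.2013

0.2013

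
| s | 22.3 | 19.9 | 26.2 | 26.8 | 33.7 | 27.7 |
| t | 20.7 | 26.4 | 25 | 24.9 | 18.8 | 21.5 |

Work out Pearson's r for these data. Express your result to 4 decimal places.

n = 6, Σs = 156.6, Σt = 137.3, Σs² = 4200.96, Σt² = 3186.15, Σst = 3538.4
nΣst − ΣsΣt = 21230.4 − 21501.18 = -270.78
nΣs² − (Σs)² = 25205.76 − 24523.56 = 682.2; nΣt² − (Σt)² = 19116.9 − 18851.29 = 265.61
r = -270.78 / √(682.2 × 265.61) = -270.78 / 425.6749 ≈ -0.6361

-0.6361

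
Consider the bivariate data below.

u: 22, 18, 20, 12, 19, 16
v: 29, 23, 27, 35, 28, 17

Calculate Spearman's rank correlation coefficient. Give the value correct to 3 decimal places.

Rank u: 6, 3, 5, 1, 4, 2
Rank v: 5, 2, 3, 6, 4, 1
d = rank(u) − rank(v): 1, 1, 2, -5, 0, 1; Σd² = 32
ρ = 1 − 6Σd² / [n(n²−1)] = 1 − 6×32 / (6×35) = 1 − 192/210 ≈ 0.086

0.086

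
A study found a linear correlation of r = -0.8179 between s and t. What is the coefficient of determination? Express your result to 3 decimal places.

r² = (-0.8179)² = 0.669

0.669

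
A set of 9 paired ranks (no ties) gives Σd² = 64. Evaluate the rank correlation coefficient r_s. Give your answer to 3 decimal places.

ρ = 1 − 6Σd² / [n(n²−1)] = 1 − 6×64 / (9×80)
  = 1 − 384/720 = 1 − 0.5333 ≈ 0.467

0.467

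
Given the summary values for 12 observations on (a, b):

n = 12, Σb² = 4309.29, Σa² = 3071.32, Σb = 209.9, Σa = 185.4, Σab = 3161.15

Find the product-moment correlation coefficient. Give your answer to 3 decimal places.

r = (nΣab − ΣaΣb) / √[(nΣa² − (Σa)²)(nΣb² − (Σb)²)]
Numerator: 12×3161.15 − 185.4×209.9 = -981.66
Denominator: √[(36855.84 − 34373.16)(51711.48 − 44058.01)] = √[2482.68 × 7653.47] = 4359.0271
r = -981.66 / 4359.0271 ≈ -0.225

-0.225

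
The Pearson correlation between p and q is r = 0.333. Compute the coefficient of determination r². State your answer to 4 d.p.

0.1109

r² = (0.333)² = 0.1109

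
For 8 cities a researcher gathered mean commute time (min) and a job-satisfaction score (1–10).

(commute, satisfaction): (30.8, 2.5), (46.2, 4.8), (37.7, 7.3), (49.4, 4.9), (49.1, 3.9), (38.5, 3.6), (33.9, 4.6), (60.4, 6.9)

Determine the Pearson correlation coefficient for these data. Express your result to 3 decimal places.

0.485

n = 8, Σx = 346, Σy = 38.5, Σx² = 15635.16, Σy² = 203.53, Σxy = 1718.82
nΣxy − ΣxΣy = 13750.56 − 13321 = 429.56
nΣx² − (Σx)² = 125081.28 − 119716 = 5365.28; nΣy² − (Σy)² = 1628.24 − 1482.25 = 145.99
r = 429.56 / √(5365.28 × 145.99) = 429.56 / 885.0295 ≈ 0.485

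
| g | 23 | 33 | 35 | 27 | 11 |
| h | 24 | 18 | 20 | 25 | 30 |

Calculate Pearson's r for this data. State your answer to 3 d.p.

-0.940

n = 5, Σg = 129, Σh = 117, Σg² = 3693, Σh² = 2825, Σgh = 2851
nΣgh − ΣgΣh = 14255 − 15093 = -838
nΣg² − (Σg)² = 18465 − 16641 = 1824; nΣh² − (Σh)² = 14125 − 13689 = 436
r = -838 / √(1824 × 436) = -838 / 891.7758 ≈ -0.940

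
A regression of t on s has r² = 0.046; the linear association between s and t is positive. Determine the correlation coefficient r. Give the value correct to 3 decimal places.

0.214

|r| = √0.046 = 0.214
The association is positive, so r = 0.214.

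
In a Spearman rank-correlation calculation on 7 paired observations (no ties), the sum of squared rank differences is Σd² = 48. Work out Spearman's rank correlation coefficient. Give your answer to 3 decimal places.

ρ = 1 − 6Σd² / [n(n²−1)] = 1 − 6×48 / (7×48)
  = 1 − 288/336 = 1 − 0.8571 ≈ 0.143

0.143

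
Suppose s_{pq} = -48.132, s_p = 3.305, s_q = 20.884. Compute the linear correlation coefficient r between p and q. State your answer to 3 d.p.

-0.697

r = Cov(p,q) / (s_p · s_q) = -48.132 / (3.305 × 20.884)
  = -48.132 / 69.0216 ≈ -0.697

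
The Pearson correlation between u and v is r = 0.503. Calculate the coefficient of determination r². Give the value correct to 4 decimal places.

0.2530

r² = (0.503)² = 0.2530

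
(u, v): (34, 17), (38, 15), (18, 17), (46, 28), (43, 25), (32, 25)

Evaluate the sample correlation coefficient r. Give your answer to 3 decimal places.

n = 6, Σu = 211, Σv = 127, Σu² = 7913, Σv² = 2837, Σuv = 4617
nΣuv − ΣuΣv = 27702 − 26797 = 905
nΣu² − (Σu)² = 47478 − 44521 = 2957; nΣv² − (Σv)² = 17022 − 16129 = 893
r = 905 / √(2957 × 893) = 905 / 1624.9926 ≈ 0.557

0.557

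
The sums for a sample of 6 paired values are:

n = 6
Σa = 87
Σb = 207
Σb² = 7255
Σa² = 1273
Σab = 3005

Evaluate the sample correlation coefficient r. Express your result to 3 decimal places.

0.097

r = (nΣab − ΣaΣb) / √[(nΣa² − (Σa)²)(nΣb² − (Σb)²)]
Numerator: 6×3005 − 87×207 = 21
Denominator: √[(7638 − 7569)(43530 − 42849)] = √[69 × 681] = 216.7695
r = 21 / 216.7695 ≈ 0.097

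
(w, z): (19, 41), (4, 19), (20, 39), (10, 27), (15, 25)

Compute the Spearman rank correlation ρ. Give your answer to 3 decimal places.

0.800

Rank w: 4, 1, 5, 2, 3
Rank z: 5, 1, 4, 3, 2
d = rank(w) − rank(z): -1, 0, 1, -1, 1; Σd² = 4
ρ = 1 − 6Σd² / [n(n²−1)] = 1 − 6×4 / (5×24) = 1 − 24/120 ≈ 0.800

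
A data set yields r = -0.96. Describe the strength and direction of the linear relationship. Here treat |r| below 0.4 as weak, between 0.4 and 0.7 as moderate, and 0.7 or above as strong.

strong negative

r = -0.96 < 0 so the relationship is negative.
|r| = 0.96, which falls in the strong range.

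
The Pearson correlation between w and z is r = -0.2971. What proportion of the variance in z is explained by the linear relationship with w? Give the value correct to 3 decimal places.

r² = (-0.2971)² = 0.088

0.088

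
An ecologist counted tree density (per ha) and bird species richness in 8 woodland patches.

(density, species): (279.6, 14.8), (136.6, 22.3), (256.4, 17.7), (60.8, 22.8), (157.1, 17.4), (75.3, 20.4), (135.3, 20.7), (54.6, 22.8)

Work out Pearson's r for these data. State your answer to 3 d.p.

-0.872

n = 8, Σx = 1155.7, Σy = 158.9, Σx² = 217911.07, Σy² = 3216.71, Σxy = 21424.03
nΣxy − ΣxΣy = 171392.24 − 183640.73 = -12248.49
nΣx² − (Σx)² = 1743288.56 − 1335642.49 = 407646.07; nΣy² − (Σy)² = 25733.68 − 25249.21 = 484.47
r = -12248.49 / √(407646.07 × 484.47) = -12248.49 / 14053.1951 ≈ -0.872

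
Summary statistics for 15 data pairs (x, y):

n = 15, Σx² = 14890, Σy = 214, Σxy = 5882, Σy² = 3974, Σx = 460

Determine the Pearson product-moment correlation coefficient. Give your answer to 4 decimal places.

r = (nΣxy − ΣxΣy) / √[(nΣx² − (Σx)²)(nΣy² − (Σy)²)]
Numerator: 15×5882 − 460×214 = -10210
Denominator: √[(223350 − 211600)(59610 − 45796)] = √[11750 × 13814] = 12740.2708
r = -10210 / 12740.2708 ≈ -0.8014

-0.8014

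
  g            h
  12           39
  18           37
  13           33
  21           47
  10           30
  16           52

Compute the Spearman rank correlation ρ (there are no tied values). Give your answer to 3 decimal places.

Rank g: 2, 5, 3, 6, 1, 4
Rank h: 4, 3, 2, 5, 1, 6
d = rank(g) − rank(h): -2, 2, 1, 1, 0, -2; Σd² = 14
ρ = 1 − 6Σd² / [n(n²−1)] = 1 − 6×14 / (6×35) = 1 − 84/210 ≈ 0.600

0.600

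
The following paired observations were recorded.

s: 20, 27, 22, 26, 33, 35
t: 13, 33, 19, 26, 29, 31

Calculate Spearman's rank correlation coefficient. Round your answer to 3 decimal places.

0.829

Rank s: 1, 4, 2, 3, 5, 6
Rank t: 1, 6, 2, 3, 4, 5
d = rank(s) − rank(t): 0, -2, 0, 0, 1, 1; Σd² = 6
ρ = 1 − 6Σd² / [n(n²−1)] = 1 − 6×6 / (6×35) = 1 − 36/210 ≈ 0.829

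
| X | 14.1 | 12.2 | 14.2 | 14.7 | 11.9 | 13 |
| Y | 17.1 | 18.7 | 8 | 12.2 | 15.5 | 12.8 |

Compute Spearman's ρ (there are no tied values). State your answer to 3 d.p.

-0.657

Rank X: 4, 2, 5, 6, 1, 3
Rank Y: 5, 6, 1, 2, 4, 3
d = rank(X) − rank(Y): -1, -4, 4, 4, -3, 0; Σd² = 58
ρ = 1 − 6Σd² / [n(n²−1)] = 1 − 6×58 / (6×35) = 1 − 348/210 ≈ -0.657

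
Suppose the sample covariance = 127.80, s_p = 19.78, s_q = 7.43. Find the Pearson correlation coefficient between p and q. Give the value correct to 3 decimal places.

0.870

r = Cov(p,q) / (s_p · s_q) = 127.80 / (19.78 × 7.43)
  = 127.80 / 146.9654 ≈ 0.870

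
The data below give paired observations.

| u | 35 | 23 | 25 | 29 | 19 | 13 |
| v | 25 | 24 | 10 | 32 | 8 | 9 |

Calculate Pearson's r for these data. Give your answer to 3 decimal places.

0.717

n = 6, Σu = 144, Σv = 108, Σu² = 3750, Σv² = 2470, Σuv = 2874
nΣuv − ΣuΣv = 17244 − 15552 = 1692
nΣu² − (Σu)² = 22500 − 20736 = 1764; nΣv² − (Σv)² = 14820 − 11664 = 3156
r = 1692 / √(1764 × 3156) = 1692 / 2359.4881 ≈ 0.717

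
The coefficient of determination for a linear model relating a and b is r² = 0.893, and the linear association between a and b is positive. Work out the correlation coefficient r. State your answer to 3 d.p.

|r| = √0.893 = 0.945
The association is positive, so r = 0.945.

0.945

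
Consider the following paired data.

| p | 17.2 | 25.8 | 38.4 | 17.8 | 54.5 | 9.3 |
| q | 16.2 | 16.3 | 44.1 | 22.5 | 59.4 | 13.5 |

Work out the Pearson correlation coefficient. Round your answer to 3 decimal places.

n = 6, Σp = 163, Σq = 172, Σp² = 5809.62, Σq² = 6689.8, Σpq = 6155.97
nΣpq − ΣpΣq = 36935.82 − 28036 = 8899.82
nΣp² − (Σp)² = 34857.72 − 26569 = 8288.72; nΣq² − (Σq)² = 40138.8 − 29584 = 10554.8
r = 8899.82 / √(8288.72 × 10554.8) = 8899.82 / 9353.3834 ≈ 0.952

0.952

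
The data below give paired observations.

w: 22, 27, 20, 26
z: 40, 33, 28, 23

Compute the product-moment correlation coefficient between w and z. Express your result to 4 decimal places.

n = 4, Σw = 95, Σz = 124, Σw² = 2289, Σz² = 4002, Σwz = 2929
nΣwz − ΣwΣz = 11716 − 11780 = -64
nΣw² − (Σw)² = 9156 − 9025 = 131; nΣz² − (Σz)² = 16008 − 15376 = 632
r = -64 / √(131 × 632) = -64 / 287.7360 ≈ -0.2224

-0.2224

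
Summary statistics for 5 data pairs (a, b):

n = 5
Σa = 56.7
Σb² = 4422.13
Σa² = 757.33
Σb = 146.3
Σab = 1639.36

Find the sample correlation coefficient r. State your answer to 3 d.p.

-0.155

r = (nΣab − ΣaΣb) / √[(nΣa² − (Σa)²)(nΣb² − (Σb)²)]
Numerator: 5×1639.36 − 56.7×146.3 = -98.41
Denominator: √[(3786.65 − 3214.89)(22110.65 − 21403.69)] = √[571.76 × 706.96] = 635.7763
r = -98.41 / 635.7763 ≈ -0.155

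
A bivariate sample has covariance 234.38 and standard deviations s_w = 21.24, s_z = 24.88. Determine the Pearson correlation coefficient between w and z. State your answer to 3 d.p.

0.444

r = Cov(w,z) / (s_w · s_z) = 234.38 / (21.24 × 24.88)
  = 234.38 / 528.4512 ≈ 0.444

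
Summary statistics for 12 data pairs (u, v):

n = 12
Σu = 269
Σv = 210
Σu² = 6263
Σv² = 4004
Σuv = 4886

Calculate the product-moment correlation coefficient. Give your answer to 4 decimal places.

r = (nΣuv − ΣuΣv) / √[(nΣu² − (Σu)²)(nΣv² − (Σv)²)]
Numerator: 12×4886 − 269×210 = 2142
Denominator: √[(75156 − 72361)(48048 − 44100)] = √[2795 × 3948] = 3321.8459
r = 2142 / 3321.8459 ≈ 0.6448

0.6448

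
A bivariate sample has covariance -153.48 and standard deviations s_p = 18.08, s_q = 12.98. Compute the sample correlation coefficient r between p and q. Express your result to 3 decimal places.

r = Cov(p,q) / (s_p · s_q) = -153.48 / (18.08 × 12.98)
  = -153.48 / 234.6784 ≈ -0.654

-0.654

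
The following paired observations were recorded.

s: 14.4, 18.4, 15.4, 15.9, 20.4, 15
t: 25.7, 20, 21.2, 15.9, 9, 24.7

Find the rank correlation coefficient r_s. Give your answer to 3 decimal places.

-0.943

Rank s: 1, 5, 3, 4, 6, 2
Rank t: 6, 3, 4, 2, 1, 5
d = rank(s) − rank(t): -5, 2, -1, 2, 5, -3; Σd² = 68
ρ = 1 − 6Σd² / [n(n²−1)] = 1 − 6×68 / (6×35) = 1 − 408/210 ≈ -0.943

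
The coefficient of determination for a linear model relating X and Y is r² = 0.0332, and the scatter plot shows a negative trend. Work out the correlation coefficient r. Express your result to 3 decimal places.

|r| = √0.0332 = 0.182
The association is negative, so r = −0.182.

-0.182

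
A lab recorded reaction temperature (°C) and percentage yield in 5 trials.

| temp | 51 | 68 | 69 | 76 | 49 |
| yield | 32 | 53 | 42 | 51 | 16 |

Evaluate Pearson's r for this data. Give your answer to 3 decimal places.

0.894

n = 5, Σx = 313, Σy = 194, Σx² = 20163, Σy² = 8454, Σxy = 12794
nΣxy − ΣxΣy = 63970 − 60722 = 3248
nΣx² − (Σx)² = 100815 − 97969 = 2846; nΣy² − (Σy)² = 42270 − 37636 = 4634
r = 3248 / √(2846 × 4634) = 3248 / 3631.5787 ≈ 0.894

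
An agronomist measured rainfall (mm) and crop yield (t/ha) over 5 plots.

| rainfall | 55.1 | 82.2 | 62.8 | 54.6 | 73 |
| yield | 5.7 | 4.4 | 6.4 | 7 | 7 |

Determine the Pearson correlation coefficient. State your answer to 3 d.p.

n = 5, Σx = 327.7, Σy = 30.5, Σx² = 22046.85, Σy² = 190.81, Σxy = 1970.87
nΣxy − ΣxΣy = 9854.35 − 9994.85 = -140.5
nΣx² − (Σx)² = 110234.25 − 107387.29 = 2846.96; nΣy² − (Σy)² = 954.05 − 930.25 = 23.8
r = -140.5 / √(2846.96 × 23.8) = -140.5 / 260.3030 ≈ -0.540

-0.540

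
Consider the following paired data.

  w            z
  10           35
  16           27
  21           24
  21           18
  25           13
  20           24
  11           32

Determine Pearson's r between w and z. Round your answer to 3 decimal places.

-0.954

n = 7, Σw = 124, Σz = 173, Σw² = 2384, Σz² = 4623, Σwz = 2821
nΣwz − ΣwΣz = 19747 − 21452 = -1705
nΣw² − (Σw)² = 16688 − 15376 = 1312; nΣz² − (Σz)² = 32361 − 29929 = 2432
r = -1705 / √(1312 × 2432) = -1705 / 1786.2766 ≈ -0.954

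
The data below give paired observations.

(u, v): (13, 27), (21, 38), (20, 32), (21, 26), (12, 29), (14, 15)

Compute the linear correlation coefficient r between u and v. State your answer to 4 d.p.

0.5035

n = 6, Σu = 101, Σv = 167, Σu² = 1791, Σv² = 4939, Σuv = 2893
nΣuv − ΣuΣv = 17358 − 16867 = 491
nΣu² − (Σu)² = 10746 − 10201 = 545; nΣv² − (Σv)² = 29634 − 27889 = 1745
r = 491 / √(545 × 1745) = 491 / 975.2051 ≈ 0.5035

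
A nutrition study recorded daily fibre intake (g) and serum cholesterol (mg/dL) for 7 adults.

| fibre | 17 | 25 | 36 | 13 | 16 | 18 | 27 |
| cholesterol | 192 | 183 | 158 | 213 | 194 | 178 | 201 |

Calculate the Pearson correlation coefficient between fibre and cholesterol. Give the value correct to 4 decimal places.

n = 7, Σx = 152, Σy = 1319, Σx² = 3688, Σy² = 250407, Σxy = 28031
nΣxy − ΣxΣy = 196217 − 200488 = -4271
nΣx² − (Σx)² = 25816 − 23104 = 2712; nΣy² − (Σy)² = 1752849 − 1739761 = 13088
r = -4271 / √(2712 × 13088) = -4271 / 5957.7392 ≈ -0.7169

-0.7169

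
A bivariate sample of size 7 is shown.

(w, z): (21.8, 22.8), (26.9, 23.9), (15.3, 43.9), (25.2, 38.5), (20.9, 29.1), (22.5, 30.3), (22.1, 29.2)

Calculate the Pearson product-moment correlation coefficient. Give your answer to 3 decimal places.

n = 7, Σw = 154.7, Σz = 217.7, Σw² = 3499.45, Σz² = 7118.05, Σwz = 4717.08
nΣwz − ΣwΣz = 33019.56 − 33678.19 = -658.63
nΣw² − (Σw)² = 24496.15 − 23932.09 = 564.06; nΣz² − (Σz)² = 49826.35 − 47393.29 = 2433.06
r = -658.63 / √(564.06 × 2433.06) = -658.63 / 1171.4913 ≈ -0.562

-0.562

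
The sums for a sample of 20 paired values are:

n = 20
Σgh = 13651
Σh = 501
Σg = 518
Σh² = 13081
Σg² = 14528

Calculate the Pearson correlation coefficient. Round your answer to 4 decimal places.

0.8787

r = (nΣgh − ΣgΣh) / √[(nΣg² − (Σg)²)(nΣh² − (Σh)²)]
Numerator: 20×13651 − 518×501 = 13502
Denominator: √[(290560 − 268324)(261620 − 251001)] = √[22236 × 10619] = 15366.3296
r = 13502 / 15366.3296 ≈ 0.8787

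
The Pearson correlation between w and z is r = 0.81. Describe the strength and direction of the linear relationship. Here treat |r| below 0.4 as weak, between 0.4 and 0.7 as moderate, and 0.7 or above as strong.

r = 0.81 > 0 so the relationship is positive.
|r| = 0.81, which falls in the strong range.

strong positive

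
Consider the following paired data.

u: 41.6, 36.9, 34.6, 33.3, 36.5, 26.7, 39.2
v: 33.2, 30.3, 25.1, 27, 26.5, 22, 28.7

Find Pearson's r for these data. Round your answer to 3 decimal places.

n = 7, Σu = 248.8, Σv = 192.8, Σu² = 8980, Σv² = 5389.28, Σuv = 6946.44
nΣuv − ΣuΣv = 48625.08 − 47968.64 = 656.44
nΣu² − (Σu)² = 62860 − 61901.44 = 958.56; nΣv² − (Σv)² = 37724.96 − 37171.84 = 553.12
r = 656.44 / √(958.56 × 553.12) = 656.44 / 728.1474 ≈ 0.902

0.902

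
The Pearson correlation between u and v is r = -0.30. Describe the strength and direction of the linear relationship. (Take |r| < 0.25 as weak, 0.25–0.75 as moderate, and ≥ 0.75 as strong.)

r = -0.30 < 0 so the relationship is negative.
|r| = 0.30, which falls in the moderate range.

moderate negative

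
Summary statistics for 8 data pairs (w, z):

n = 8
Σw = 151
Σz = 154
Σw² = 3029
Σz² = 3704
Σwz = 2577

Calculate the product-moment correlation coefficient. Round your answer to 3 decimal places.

-0.907

r = (nΣwz − ΣwΣz) / √[(nΣw² − (Σw)²)(nΣz² − (Σz)²)]
Numerator: 8×2577 − 151×154 = -2638
Denominator: √[(24232 − 22801)(29632 − 23716)] = √[1431 × 5916] = 2909.6041
r = -2638 / 2909.6041 ≈ -0.907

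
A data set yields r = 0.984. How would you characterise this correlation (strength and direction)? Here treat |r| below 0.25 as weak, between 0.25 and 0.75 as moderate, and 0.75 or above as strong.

strong positive

r = 0.984 > 0 so the relationship is positive.
|r| = 0.984, which falls in the strong range.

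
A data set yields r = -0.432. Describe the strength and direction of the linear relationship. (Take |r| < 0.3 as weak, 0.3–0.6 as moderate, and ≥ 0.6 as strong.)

moderate negative

r = -0.432 < 0 so the relationship is negative.
|r| = 0.432, which falls in the moderate range.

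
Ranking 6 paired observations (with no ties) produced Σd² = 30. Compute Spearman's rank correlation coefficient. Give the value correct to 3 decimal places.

0.143

ρ = 1 − 6Σd² / [n(n²−1)] = 1 − 6×30 / (6×35)
  = 1 − 180/210 = 1 − 0.8571 ≈ 0.143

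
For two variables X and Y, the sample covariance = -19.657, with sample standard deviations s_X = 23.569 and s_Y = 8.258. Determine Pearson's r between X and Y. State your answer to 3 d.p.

r = Cov(X,Y) / (s_X · s_Y) = -19.657 / (23.569 × 8.258)
  = -19.657 / 194.6328 ≈ -0.101

-0.101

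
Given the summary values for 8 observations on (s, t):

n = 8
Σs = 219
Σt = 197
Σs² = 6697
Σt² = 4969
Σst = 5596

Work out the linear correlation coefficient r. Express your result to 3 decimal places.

r = (nΣst − ΣsΣt) / √[(nΣs² − (Σs)²)(nΣt² − (Σt)²)]
Numerator: 8×5596 − 219×197 = 1625
Denominator: √[(53576 − 47961)(39752 − 38809)] = √[5615 × 943] = 2301.0747
r = 1625 / 2301.0747 ≈ 0.706

0.706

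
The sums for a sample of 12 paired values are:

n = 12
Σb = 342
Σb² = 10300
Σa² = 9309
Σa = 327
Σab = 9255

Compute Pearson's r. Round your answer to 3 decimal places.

r = (nΣab − ΣaΣb) / √[(nΣa² − (Σa)²)(nΣb² − (Σb)²)]
Numerator: 12×9255 − 327×342 = -774
Denominator: √[(111708 − 106929)(123600 − 116964)] = √[4779 × 6636] = 5631.4691
r = -774 / 5631.4691 ≈ -0.137

-0.137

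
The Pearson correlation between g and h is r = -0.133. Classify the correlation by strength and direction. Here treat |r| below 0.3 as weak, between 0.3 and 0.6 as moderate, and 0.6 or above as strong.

weak negative

r = -0.133 < 0 so the relationship is negative.
|r| = 0.133, which falls in the weak range.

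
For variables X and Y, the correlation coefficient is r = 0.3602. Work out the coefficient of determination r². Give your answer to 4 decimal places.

r² = (0.3602)² = 0.1297

0.1297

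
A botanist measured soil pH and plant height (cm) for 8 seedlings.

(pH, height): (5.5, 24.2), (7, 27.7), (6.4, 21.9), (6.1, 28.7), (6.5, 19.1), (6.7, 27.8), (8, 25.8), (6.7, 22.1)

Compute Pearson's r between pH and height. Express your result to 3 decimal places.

n = 8, Σx = 52.9, Σy = 197.3, Σx² = 353.45, Σy² = 4947.93, Σxy = 1307.11
nΣxy − ΣxΣy = 10456.88 − 10437.17 = 19.71
nΣx² − (Σx)² = 2827.6 − 2798.41 = 29.19; nΣy² − (Σy)² = 39583.44 − 38927.29 = 656.15
r = 19.71 / √(29.19 × 656.15) = 19.71 / 138.3944 ≈ 0.142

0.142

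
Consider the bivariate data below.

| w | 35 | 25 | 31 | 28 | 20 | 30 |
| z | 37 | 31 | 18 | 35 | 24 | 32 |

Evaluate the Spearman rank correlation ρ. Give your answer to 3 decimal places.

Rank w: 6, 2, 5, 3, 1, 4
Rank z: 6, 3, 1, 5, 2, 4
d = rank(w) − rank(z): 0, -1, 4, -2, -1, 0; Σd² = 22
ρ = 1 − 6Σd² / [n(n²−1)] = 1 − 6×22 / (6×35) = 1 − 132/210 ≈ 0.371

0.371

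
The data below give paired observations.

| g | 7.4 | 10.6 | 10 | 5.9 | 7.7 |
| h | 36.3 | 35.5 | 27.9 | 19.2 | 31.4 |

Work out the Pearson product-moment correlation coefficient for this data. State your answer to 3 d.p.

n = 5, Σg = 41.6, Σh = 150.3, Σg² = 361.22, Σh² = 4710.95, Σgh = 1278.98
nΣgh − ΣgΣh = 6394.9 − 6252.48 = 142.42
nΣg² − (Σg)² = 1806.1 − 1730.56 = 75.54; nΣh² − (Σh)² = 23554.75 − 22590.09 = 964.66
r = 142.42 / √(75.54 × 964.66) = 142.42 / 269.9452 ≈ 0.528

0.528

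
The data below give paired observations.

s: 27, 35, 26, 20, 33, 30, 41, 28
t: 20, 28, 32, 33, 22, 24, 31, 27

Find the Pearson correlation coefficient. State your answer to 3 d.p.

n = 8, Σs = 240, Σt = 217, Σs² = 7484, Σt² = 6047, Σst = 6485
nΣst − ΣsΣt = 51880 − 52080 = -200
nΣs² − (Σs)² = 59872 − 57600 = 2272; nΣt² − (Σt)² = 48376 − 47089 = 1287
r = -200 / √(2272 × 1287) = -200 / 1709.9895 ≈ -0.117

-0.117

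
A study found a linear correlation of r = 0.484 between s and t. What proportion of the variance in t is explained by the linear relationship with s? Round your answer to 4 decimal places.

0.2343

r² = (0.484)² = 0.2343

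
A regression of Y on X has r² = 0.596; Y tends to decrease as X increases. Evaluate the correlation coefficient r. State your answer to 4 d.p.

-0.7720

|r| = √0.596 = 0.7720
The association is negative, so r = −0.7720.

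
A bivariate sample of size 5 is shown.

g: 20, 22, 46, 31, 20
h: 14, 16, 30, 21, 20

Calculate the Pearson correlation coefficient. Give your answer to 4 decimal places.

n = 5, Σg = 139, Σh = 101, Σg² = 4361, Σh² = 2193, Σgh = 3063
nΣgh − ΣgΣh = 15315 − 14039 = 1276
nΣg² − (Σg)² = 21805 − 19321 = 2484; nΣh² − (Σh)² = 10965 − 10201 = 764
r = 1276 / √(2484 × 764) = 1276 / 1377.5979 ≈ 0.9262

0.9262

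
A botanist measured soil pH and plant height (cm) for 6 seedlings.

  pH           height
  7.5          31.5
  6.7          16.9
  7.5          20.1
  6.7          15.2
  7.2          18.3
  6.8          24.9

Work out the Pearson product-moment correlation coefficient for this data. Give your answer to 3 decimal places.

n = 6, Σx = 42.4, Σy = 126.9, Σx² = 300.36, Σy² = 2867.81, Σxy = 903.15
nΣxy − ΣxΣy = 5418.9 − 5380.56 = 38.34
nΣx² − (Σx)² = 1802.16 − 1797.76 = 4.4; nΣy² − (Σy)² = 17206.86 − 16103.61 = 1103.25
r = 38.34 / √(4.4 × 1103.25) = 38.34 / 69.6728 ≈ 0.550

0.550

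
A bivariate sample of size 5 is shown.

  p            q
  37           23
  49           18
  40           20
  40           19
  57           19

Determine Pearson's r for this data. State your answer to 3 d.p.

n = 5, Σp = 223, Σq = 99, Σp² = 10219, Σq² = 1975, Σpq = 4376
nΣpq − ΣpΣq = 21880 − 22077 = -197
nΣp² − (Σp)² = 51095 − 49729 = 1366; nΣq² − (Σq)² = 9875 − 9801 = 74
r = -197 / √(1366 × 74) = -197 / 317.9371 ≈ -0.620

-0.620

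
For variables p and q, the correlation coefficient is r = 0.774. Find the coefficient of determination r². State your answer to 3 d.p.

0.599

r² = (0.774)² = 0.599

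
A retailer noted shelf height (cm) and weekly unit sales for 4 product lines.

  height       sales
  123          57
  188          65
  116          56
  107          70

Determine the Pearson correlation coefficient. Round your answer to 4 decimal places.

n = 4, Σx = 534, Σy = 248, Σx² = 75378, Σy² = 15510, Σxy = 33217
nΣxy − ΣxΣy = 132868 − 132432 = 436
nΣx² − (Σx)² = 301512 − 285156 = 16356; nΣy² − (Σy)² = 62040 − 61504 = 536
r = 436 / √(16356 × 536) = 436 / 2960.8809 ≈ 0.1473

0.1473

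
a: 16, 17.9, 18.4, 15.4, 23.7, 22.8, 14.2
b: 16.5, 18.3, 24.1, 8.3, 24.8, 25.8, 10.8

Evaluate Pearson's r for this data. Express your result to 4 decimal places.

0.8723

n = 7, Σa = 128.4, Σb = 128.6, Σa² = 2435.3, Σb² = 2654.16, Σab = 2492.19
nΣab − ΣaΣb = 17445.33 − 16512.24 = 933.09
nΣa² − (Σa)² = 17047.1 − 16486.56 = 560.54; nΣb² − (Σb)² = 18579.12 − 16537.96 = 2041.16
r = 933.09 / √(560.54 × 2041.16) = 933.09 / 1069.6503 ≈ 0.8723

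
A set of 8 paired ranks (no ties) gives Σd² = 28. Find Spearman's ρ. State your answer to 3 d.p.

ρ = 1 − 6Σd² / [n(n²−1)] = 1 − 6×28 / (8×63)
  = 1 − 168/504 = 1 − 0.3333 ≈ 0.667

0.667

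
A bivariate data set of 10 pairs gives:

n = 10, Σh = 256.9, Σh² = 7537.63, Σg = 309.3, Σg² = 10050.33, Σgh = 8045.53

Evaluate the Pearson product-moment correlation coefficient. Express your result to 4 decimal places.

r = (nΣgh − ΣgΣh) / √[(nΣg² − (Σg)²)(nΣh² − (Σh)²)]
Numerator: 10×8045.53 − 309.3×256.9 = 996.13
Denominator: √[(100503.3 − 95666.49)(75376.3 − 65997.61)] = √[4836.81 × 9378.69] = 6735.2017
r = 996.13 / 6735.2017 ≈ 0.1479

0.1479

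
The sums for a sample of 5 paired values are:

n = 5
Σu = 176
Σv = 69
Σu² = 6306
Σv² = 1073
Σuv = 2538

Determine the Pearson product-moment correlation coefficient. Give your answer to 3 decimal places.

r = (nΣuv − ΣuΣv) / √[(nΣu² − (Σu)²)(nΣv² − (Σv)²)]
Numerator: 5×2538 − 176×69 = 546
Denominator: √[(31530 − 30976)(5365 − 4761)] = √[554 × 604] = 578.4600
r = 546 / 578.4600 ≈ 0.944

0.944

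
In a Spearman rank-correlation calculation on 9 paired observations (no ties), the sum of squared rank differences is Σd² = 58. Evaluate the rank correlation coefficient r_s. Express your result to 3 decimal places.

0.517

ρ = 1 − 6Σd² / [n(n²−1)] = 1 − 6×58 / (9×80)
  = 1 − 348/720 = 1 − 0.4833 ≈ 0.517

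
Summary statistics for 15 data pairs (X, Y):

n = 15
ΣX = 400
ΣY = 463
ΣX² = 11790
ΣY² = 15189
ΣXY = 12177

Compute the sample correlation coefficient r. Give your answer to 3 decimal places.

r = (nΣXY − ΣXΣY) / √[(nΣX² − (ΣX)²)(nΣY² − (ΣY)²)]
Numerator: 15×12177 − 400×463 = -2545
Denominator: √[(176850 − 160000)(227835 − 214369)] = √[16850 × 13466] = 15063.2699
r = -2545 / 15063.2699 ≈ -0.169

-0.169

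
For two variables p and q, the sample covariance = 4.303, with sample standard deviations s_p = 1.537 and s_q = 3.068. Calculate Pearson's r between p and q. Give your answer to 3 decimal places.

0.913

r = Cov(p,q) / (s_p · s_q) = 4.303 / (1.537 × 3.068)
  = 4.303 / 4.7155 ≈ 0.913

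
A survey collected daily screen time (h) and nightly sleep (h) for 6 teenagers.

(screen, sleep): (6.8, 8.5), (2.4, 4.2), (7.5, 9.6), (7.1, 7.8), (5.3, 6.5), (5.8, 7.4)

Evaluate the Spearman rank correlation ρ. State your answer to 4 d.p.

0.9429

Rank screen: 4, 1, 6, 5, 2, 3
Rank sleep: 5, 1, 6, 4, 2, 3
d = rank(screen) − rank(sleep): -1, 0, 0, 1, 0, 0; Σd² = 2
ρ = 1 − 6Σd² / [n(n²−1)] = 1 − 6×2 / (6×35) = 1 − 12/210 ≈ 0.9429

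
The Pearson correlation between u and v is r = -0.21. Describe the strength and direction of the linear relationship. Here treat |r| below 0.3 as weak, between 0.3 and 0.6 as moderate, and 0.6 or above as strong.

weak negative

r = -0.21 < 0 so the relationship is negative.
|r| = 0.21, which falls in the weak range.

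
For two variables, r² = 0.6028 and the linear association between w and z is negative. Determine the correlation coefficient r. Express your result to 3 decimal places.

-0.776

|r| = √0.6028 = 0.776
The association is negative, so r = −0.776.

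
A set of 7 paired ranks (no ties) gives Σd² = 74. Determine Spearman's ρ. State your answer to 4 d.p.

ρ = 1 − 6Σd² / [n(n²−1)] = 1 − 6×74 / (7×48)
  = 1 − 444/336 = 1 − 1.32143 ≈ -0.3214

-0.3214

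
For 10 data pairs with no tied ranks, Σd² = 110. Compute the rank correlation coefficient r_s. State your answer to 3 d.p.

0.333

ρ = 1 − 6Σd² / [n(n²−1)] = 1 − 6×110 / (10×99)
  = 1 − 660/990 = 1 − 0.6667 ≈ 0.333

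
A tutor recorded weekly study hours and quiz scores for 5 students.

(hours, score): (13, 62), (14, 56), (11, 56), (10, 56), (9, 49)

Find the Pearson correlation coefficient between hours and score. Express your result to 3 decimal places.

0.691

n = 5, Σx = 57, Σy = 279, Σx² = 667, Σy² = 15653, Σxy = 3207
nΣxy − ΣxΣy = 16035 − 15903 = 132
nΣx² − (Σx)² = 3335 − 3249 = 86; nΣy² − (Σy)² = 78265 − 77841 = 424
r = 132 / √(86 × 424) = 132 / 190.9555 ≈ 0.691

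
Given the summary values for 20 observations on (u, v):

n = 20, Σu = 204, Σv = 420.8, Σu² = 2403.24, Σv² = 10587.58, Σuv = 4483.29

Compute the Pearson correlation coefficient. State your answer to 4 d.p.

r = (nΣuv − ΣuΣv) / √[(nΣu² − (Σu)²)(nΣv² − (Σv)²)]
Numerator: 20×4483.29 − 204×420.8 = 3822.6
Denominator: √[(48064.8 − 41616)(211751.6 − 177072.64)] = √[6448.8 × 34678.96] = 14954.5203
r = 3822.6 / 14954.5203 ≈ 0.2556

0.2556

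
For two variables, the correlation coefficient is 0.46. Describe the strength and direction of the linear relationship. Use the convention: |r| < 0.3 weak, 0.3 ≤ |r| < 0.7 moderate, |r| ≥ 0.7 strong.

moderate positive

r = 0.46 > 0 so the relationship is positive.
|r| = 0.46, which falls in the moderate range.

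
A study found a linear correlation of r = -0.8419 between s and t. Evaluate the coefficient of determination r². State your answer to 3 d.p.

0.709

r² = (-0.8419)² = 0.709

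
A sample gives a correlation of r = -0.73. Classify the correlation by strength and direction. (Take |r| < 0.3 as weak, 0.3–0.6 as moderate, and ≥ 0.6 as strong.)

r = -0.73 < 0 so the relationship is negative.
|r| = 0.73, which falls in the strong range.

strong negative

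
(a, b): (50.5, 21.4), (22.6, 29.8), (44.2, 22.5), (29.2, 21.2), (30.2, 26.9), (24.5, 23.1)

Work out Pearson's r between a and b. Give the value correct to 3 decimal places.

n = 6, Σa = 201.2, Σb = 144.9, Σa² = 7379.58, Σb² = 3558.91, Σab = 4746.05
nΣab − ΣaΣb = 28476.3 − 29153.88 = -677.58
nΣa² − (Σa)² = 44277.48 − 40481.44 = 3796.04; nΣb² − (Σb)² = 21353.46 − 20996.01 = 357.45
r = -677.58 / √(3796.04 × 357.45) = -677.58 / 1164.8581 ≈ -0.582

-0.582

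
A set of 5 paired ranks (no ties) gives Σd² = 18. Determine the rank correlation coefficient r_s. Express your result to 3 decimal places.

0.100

ρ = 1 − 6Σd² / [n(n²−1)] = 1 − 6×18 / (5×24)
  = 1 − 108/120 = 1 − 0.9000 ≈ 0.100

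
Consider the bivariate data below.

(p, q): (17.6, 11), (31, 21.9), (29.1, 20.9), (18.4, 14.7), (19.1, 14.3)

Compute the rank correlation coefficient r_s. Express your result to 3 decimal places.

0.900

Rank p: 1, 5, 4, 2, 3
Rank q: 1, 5, 4, 3, 2
d = rank(p) − rank(q): 0, 0, 0, -1, 1; Σd² = 2
ρ = 1 − 6Σd² / [n(n²−1)] = 1 − 6×2 / (5×24) = 1 − 12/120 ≈ 0.900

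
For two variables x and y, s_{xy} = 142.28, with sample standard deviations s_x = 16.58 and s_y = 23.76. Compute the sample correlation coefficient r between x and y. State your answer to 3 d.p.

r = Cov(x,y) / (s_x · s_y) = 142.28 / (16.58 × 23.76)
  = 142.28 / 393.9408 ≈ 0.361

0.361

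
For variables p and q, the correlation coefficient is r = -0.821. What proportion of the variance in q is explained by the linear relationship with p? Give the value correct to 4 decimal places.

0.6740

r² = (-0.821)² = 0.6740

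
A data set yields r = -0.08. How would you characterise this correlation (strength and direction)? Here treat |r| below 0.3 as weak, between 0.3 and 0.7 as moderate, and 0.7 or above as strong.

weak negative

r = -0.08 < 0 so the relationship is negative.
|r| = 0.08, which falls in the weak range.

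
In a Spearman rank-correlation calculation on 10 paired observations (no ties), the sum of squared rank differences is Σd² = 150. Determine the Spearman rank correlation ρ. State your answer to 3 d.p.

0.091

ρ = 1 − 6Σd² / [n(n²−1)] = 1 − 6×150 / (10×99)
  = 1 − 900/990 = 1 − 0.9091 ≈ 0.091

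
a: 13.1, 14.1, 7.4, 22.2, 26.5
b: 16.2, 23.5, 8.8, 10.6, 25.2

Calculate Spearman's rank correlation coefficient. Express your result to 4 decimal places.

0.7000

Rank a: 2, 3, 1, 4, 5
Rank b: 3, 4, 1, 2, 5
d = rank(a) − rank(b): -1, -1, 0, 2, 0; Σd² = 6
ρ = 1 − 6Σd² / [n(n²−1)] = 1 − 6×6 / (5×24) = 1 − 36/120 ≈ 0.7000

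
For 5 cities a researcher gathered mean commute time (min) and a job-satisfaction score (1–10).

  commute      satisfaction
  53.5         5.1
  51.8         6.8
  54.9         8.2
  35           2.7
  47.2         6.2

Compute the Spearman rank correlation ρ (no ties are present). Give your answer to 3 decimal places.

0.700

Rank commute: 4, 3, 5, 1, 2
Rank satisfaction: 2, 4, 5, 1, 3
d = rank(commute) − rank(satisfaction): 2, -1, 0, 0, -1; Σd² = 6
ρ = 1 − 6Σd² / [n(n²−1)] = 1 − 6×6 / (5×24) = 1 − 36/120 ≈ 0.700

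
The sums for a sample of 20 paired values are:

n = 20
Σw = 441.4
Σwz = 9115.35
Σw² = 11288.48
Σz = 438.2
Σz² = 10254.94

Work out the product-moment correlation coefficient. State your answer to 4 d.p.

r = (nΣwz − ΣwΣz) / √[(nΣw² − (Σw)²)(nΣz² − (Σz)²)]
Numerator: 20×9115.35 − 441.4×438.2 = -11114.48
Denominator: √[(225769.6 − 194833.96)(205098.8 − 192019.24)] = √[30935.64 × 13079.56] = 20115.2817
r = -11114.48 / 20115.2817 ≈ -0.5525

-0.5525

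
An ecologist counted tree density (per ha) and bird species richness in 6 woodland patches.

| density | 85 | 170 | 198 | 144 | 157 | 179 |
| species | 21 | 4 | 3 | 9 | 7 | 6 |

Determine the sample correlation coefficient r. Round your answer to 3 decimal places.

n = 6, Σx = 933, Σy = 50, Σx² = 152755, Σy² = 632, Σxy = 6528
nΣxy − ΣxΣy = 39168 − 46650 = -7482
nΣx² − (Σx)² = 916530 − 870489 = 46041; nΣy² − (Σy)² = 3792 − 2500 = 1292
r = -7482 / √(46041 × 1292) = -7482 / 7712.6501 ≈ -0.970

-0.970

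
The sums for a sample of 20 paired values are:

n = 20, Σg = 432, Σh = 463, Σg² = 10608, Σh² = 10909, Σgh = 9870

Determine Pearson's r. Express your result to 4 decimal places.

-0.2652

r = (nΣgh − ΣgΣh) / √[(nΣg² − (Σg)²)(nΣh² − (Σh)²)]
Numerator: 20×9870 − 432×463 = -2616
Denominator: √[(212160 − 186624)(218180 − 214369)] = √[25536 × 3811] = 9864.9732
r = -2616 / 9864.9732 ≈ -0.2652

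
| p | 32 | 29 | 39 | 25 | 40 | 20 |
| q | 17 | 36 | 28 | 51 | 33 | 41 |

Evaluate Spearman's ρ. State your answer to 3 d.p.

-0.714

Rank p: 4, 3, 5, 2, 6, 1
Rank q: 1, 4, 2, 6, 3, 5
d = rank(p) − rank(q): 3, -1, 3, -4, 3, -4; Σd² = 60
ρ = 1 − 6Σd² / [n(n²−1)] = 1 − 6×60 / (6×35) = 1 − 360/210 ≈ -0.714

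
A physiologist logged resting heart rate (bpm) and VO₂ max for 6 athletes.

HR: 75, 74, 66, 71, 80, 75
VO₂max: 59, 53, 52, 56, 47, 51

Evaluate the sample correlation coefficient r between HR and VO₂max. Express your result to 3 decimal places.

-0.340

n = 6, Σx = 441, Σy = 318, Σx² = 32523, Σy² = 16940, Σxy = 23340
nΣxy − ΣxΣy = 140040 − 140238 = -198
nΣx² − (Σx)² = 195138 − 194481 = 657; nΣy² − (Σy)² = 101640 − 101124 = 516
r = -198 / √(657 × 516) = -198 / 582.2474 ≈ -0.340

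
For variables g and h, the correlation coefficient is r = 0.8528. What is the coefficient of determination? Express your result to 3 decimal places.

r² = (0.8528)² = 0.727

0.727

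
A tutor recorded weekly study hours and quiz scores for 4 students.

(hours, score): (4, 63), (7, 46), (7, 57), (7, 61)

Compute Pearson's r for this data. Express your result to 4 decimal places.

n = 4, Σx = 25, Σy = 227, Σx² = 163, Σy² = 13055, Σxy = 1400
nΣxy − ΣxΣy = 5600 − 5675 = -75
nΣx² − (Σx)² = 652 − 625 = 27; nΣy² − (Σy)² = 52220 − 51529 = 691
r = -75 / √(27 × 691) = -75 / 136.5906 ≈ -0.5491

-0.5491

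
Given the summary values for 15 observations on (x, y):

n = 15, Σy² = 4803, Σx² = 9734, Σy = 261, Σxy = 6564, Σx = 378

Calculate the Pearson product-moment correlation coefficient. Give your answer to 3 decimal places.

-0.057

r = (nΣxy − ΣxΣy) / √[(nΣx² − (Σx)²)(nΣy² − (Σy)²)]
Numerator: 15×6564 − 378×261 = -198
Denominator: √[(146010 − 142884)(72045 − 68121)] = √[3126 × 3924] = 3502.3455
r = -198 / 3502.3455 ≈ -0.057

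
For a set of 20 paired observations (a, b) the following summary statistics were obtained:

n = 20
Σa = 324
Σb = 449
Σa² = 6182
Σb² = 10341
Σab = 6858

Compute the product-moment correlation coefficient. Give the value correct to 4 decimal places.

r = (nΣab − ΣaΣb) / √[(nΣa² − (Σa)²)(nΣb² − (Σb)²)]
Numerator: 20×6858 − 324×449 = -8316
Denominator: √[(123640 − 104976)(206820 − 201601)] = √[18664 × 5219] = 9869.5195
r = -8316 / 9869.5195 ≈ -0.8426

-0.8426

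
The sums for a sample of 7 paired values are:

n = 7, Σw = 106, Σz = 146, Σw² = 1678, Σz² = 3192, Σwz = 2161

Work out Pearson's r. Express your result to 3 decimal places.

r = (nΣwz − ΣwΣz) / √[(nΣw² − (Σw)²)(nΣz² − (Σz)²)]
Numerator: 7×2161 − 106×146 = -349
Denominator: √[(11746 − 11236)(22344 − 21316)] = √[510 × 1028] = 724.0718
r = -349 / 724.0718 ≈ -0.482

-0.482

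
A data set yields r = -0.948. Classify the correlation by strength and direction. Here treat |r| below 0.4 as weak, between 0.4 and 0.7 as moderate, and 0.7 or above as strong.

strong negative

r = -0.948 < 0 so the relationship is negative.
|r| = 0.948, which falls in the strong range.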